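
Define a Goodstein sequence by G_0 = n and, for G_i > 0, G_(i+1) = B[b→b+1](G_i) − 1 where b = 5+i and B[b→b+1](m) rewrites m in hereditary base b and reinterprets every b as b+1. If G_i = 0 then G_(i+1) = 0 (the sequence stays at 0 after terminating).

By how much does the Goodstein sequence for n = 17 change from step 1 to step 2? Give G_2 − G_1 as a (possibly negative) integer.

2

i=0: 17 = 3·5 + 2 (b=5); 5→6: 3·6 + 2 = 20; 20−1 = 19
i=1: 19 = 3·6 + 1 (b=6); 6→7: 3·7 + 1 = 22; 22−1 = 21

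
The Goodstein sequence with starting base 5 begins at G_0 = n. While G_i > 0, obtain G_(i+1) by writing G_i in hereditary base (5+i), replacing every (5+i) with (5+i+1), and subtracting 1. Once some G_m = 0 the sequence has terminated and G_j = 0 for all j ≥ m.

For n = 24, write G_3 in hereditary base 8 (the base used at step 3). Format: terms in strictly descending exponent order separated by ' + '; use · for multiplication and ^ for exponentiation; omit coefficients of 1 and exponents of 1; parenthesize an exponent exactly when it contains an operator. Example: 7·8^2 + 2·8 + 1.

G_0=24  [base 5] 4·5 + 4  →[5↦6]→  4·6 + 4 = 28  −1 ⇒ G_1=27
G_1=27  [base 6] 4·6 + 3  →[6↦7]→  4·7 + 3 = 31  −1 ⇒ G_2=30
G_2=30  [base 7] 4·7 + 2  →[7↦8]→  4·8 + 2 = 34  −1 ⇒ G_3=33

4·8 + 1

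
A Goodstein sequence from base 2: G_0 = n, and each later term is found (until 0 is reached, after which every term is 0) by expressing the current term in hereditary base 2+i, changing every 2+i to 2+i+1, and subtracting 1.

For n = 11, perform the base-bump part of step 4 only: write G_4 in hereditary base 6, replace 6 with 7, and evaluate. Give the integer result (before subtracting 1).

base 2: 11 = 2^(2 + 1) + 2 + 1; at 3: 3^(3 + 1) + 3 + 1 = 85; next = 84
base 3: 84 = 3^(3 + 1) + 3; at 4: 4^(4 + 1) + 4 = 1028; next = 1027
base 4: 1027 = 4^(4 + 1) + 3; at 5: 5^(5 + 1) + 3 = 15628; next = 15627
base 5: 15627 = 5^(5 + 1) + 2; at 6: 6^(6 + 1) + 2 = 279938; next = 279937
base 6: 279937 = 6^(6 + 1) + 1; at 7: 7^(7 + 1) + 1 = 5764802; next = 5764801

5764802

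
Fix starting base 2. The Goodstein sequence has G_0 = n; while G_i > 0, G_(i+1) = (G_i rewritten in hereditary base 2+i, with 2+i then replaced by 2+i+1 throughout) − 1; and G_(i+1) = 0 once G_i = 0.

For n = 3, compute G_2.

3 —HB2→ 2 + 1 —bump→ 3 + 1 = 4 —(−1)→ 3
3 —HB3→ 3 —bump→ 4 = 4 —(−1)→ 3
3 —HB4→ 3 —bump→ 3 = 3 —(−1)→ 2

3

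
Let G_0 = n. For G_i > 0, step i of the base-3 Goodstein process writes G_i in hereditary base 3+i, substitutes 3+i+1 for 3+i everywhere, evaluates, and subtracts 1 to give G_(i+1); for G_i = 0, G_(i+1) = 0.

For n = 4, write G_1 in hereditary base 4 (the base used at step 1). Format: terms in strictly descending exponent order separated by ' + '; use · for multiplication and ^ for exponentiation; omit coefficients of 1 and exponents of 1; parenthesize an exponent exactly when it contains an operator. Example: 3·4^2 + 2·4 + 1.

4

G_0 = 4. HB_3(4) = 3 + 1. Bump = 5. G_1 = 4.
G_1 = 4. HB_4(4) = 4. Bump = 5. G_2 = 4.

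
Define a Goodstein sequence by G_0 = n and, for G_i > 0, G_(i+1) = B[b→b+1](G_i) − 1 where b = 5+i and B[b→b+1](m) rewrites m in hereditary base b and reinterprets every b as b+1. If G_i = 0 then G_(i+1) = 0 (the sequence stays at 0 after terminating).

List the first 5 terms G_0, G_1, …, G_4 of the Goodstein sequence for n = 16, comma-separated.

16, 18, 20, 21, 22

G_0=16  [base 5] 3·5 + 1  →[5↦6]→  3·6 + 1 = 19  −1 ⇒ G_1=18
G_1=18  [base 6] 3·6  →[6↦7]→  3·7 = 21  −1 ⇒ G_2=20
G_2=20  [base 7] 2·7 + 6  →[7↦8]→  2·8 + 6 = 22  −1 ⇒ G_3=21
G_3=21  [base 8] 2·8 + 5  →[8↦9]→  2·9 + 5 = 23  −1 ⇒ G_4=22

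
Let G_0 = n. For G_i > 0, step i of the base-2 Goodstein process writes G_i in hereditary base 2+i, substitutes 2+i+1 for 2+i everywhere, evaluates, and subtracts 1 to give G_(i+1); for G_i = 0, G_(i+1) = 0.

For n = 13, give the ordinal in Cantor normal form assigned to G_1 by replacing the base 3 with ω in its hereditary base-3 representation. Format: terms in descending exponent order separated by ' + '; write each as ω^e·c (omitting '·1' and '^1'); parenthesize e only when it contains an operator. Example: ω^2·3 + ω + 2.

ω^(ω + 1) + ω^ω

G_0=13  [base 2] 2^(2 + 1) + 2^2 + 1  →[2↦3]→  3^(3 + 1) + 3^3 + 1 = 109  −1 ⇒ G_1=108
G_1=108  [base 3] 3^(3 + 1) + 3^3  →[3↦4]→  4^(4 + 1) + 4^4 = 1280  −1 ⇒ G_2=1279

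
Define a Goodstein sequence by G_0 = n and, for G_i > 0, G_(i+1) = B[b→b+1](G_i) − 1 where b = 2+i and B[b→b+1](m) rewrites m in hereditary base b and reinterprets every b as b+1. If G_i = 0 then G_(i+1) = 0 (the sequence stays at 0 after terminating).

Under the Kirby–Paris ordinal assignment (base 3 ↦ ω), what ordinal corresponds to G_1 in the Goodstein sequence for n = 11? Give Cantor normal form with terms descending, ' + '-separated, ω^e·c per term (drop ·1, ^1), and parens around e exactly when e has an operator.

11 —HB2→ 2^(2 + 1) + 2 + 1 —bump→ 3^(3 + 1) + 3 + 1 = 85 —(−1)→ 84
84 —HB3→ 3^(3 + 1) + 3 —bump→ 4^(4 + 1) + 4 = 1028 —(−1)→ 1027

ω^(ω + 1) + ω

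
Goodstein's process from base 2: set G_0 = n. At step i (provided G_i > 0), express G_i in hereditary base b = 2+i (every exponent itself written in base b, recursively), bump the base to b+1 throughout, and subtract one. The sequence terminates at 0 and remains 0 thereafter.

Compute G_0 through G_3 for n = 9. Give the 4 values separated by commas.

(0) 9|_2 = 2^(2 + 1) + 1 ↦ 3^(3 + 1) + 1|_3 = 82 ⇒ 81
(1) 81|_3 = 3^(3 + 1) ↦ 4^(4 + 1)|_4 = 1024 ⇒ 1023
(2) 1023|_4 = 3·4^4 + 3·4^3 + 3·4^2 + 3·4 + 3 ↦ 3·5^5 + 3·5^3 + 3·5^2 + 3·5 + 3|_5 = 9843 ⇒ 9842

9, 81, 1023, 9842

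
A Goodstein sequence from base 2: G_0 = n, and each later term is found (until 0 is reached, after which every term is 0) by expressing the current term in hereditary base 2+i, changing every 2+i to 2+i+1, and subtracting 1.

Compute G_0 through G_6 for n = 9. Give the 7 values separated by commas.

9, 81, 1023, 9842, 140743, 2471826, 50333399

9 —HB2→ 2^(2 + 1) + 1 —bump→ 3^(3 + 1) + 1 = 82 —(−1)→ 81
81 —HB3→ 3^(3 + 1) —bump→ 4^(4 + 1) = 1024 —(−1)→ 1023
1023 —HB4→ 3·4^4 + 3·4^3 + 3·4^2 + 3·4 + 3 —bump→ 3·5^5 + 3·5^3 + 3·5^2 + 3·5 + 3 = 9843 —(−1)→ 9842
9842 —HB5→ 3·5^5 + 3·5^3 + 3·5^2 + 3·5 + 2 —bump→ 3·6^6 + 3·6^3 + 3·6^2 + 3·6 + 2 = 140744 —(−1)→ 140743
140743 —HB6→ 3·6^6 + 3·6^3 + 3·6^2 + 3·6 + 1 —bump→ 3·7^7 + 3·7^3 + 3·7^2 + 3·7 + 1 = 2471827 —(−1)→ 2471826
2471826 —HB7→ 3·7^7 + 3·7^3 + 3·7^2 + 3·7 —bump→ 3·8^8 + 3·8^3 + 3·8^2 + 3·8 = 50333400 —(−1)→ 50333399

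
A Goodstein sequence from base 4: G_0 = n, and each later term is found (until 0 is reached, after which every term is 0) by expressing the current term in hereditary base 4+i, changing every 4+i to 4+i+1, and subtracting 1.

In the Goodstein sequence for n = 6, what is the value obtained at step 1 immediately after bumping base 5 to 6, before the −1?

7

(0) 6|_4 = 4 + 2 ↦ 5 + 2|_5 = 7 ⇒ 6
(1) 6|_5 = 5 + 1 ↦ 6 + 1|_6 = 7 ⇒ 6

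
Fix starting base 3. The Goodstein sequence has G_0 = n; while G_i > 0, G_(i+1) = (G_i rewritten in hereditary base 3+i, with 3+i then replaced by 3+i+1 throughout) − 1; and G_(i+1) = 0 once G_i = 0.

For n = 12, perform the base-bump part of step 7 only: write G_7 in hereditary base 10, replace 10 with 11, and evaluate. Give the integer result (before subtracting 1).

82

G_0 = 12. HB_3(12) = 3^2 + 3. Bump = 20. G_1 = 19.
G_1 = 19. HB_4(19) = 4^2 + 3. Bump = 28. G_2 = 27.
G_2 = 27. HB_5(27) = 5^2 + 2. Bump = 38. G_3 = 37.
G_3 = 37. HB_6(37) = 6^2 + 1. Bump = 50. G_4 = 49.
G_4 = 49. HB_7(49) = 7^2. Bump = 64. G_5 = 63.
G_5 = 63. HB_8(63) = 7·8 + 7. Bump = 70. G_6 = 69.
G_6 = 69. HB_9(69) = 7·9 + 6. Bump = 76. G_7 = 75.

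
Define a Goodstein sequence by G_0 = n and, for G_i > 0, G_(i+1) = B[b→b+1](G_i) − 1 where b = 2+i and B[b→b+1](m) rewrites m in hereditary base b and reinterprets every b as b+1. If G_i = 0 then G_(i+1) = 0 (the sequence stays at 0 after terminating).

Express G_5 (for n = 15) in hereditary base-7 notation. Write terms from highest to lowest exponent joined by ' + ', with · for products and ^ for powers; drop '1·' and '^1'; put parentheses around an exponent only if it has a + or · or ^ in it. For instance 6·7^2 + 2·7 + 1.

15 —HB2→ 2^(2 + 1) + 2^2 + 2 + 1 —bump→ 3^(3 + 1) + 3^3 + 3 + 1 = 112 —(−1)→ 111
111 —HB3→ 3^(3 + 1) + 3^3 + 3 —bump→ 4^(4 + 1) + 4^4 + 4 = 1284 —(−1)→ 1283
1283 —HB4→ 4^(4 + 1) + 4^4 + 3 —bump→ 5^(5 + 1) + 5^5 + 3 = 18753 —(−1)→ 18752
18752 —HB5→ 5^(5 + 1) + 5^5 + 2 —bump→ 6^(6 + 1) + 6^6 + 2 = 326594 —(−1)→ 326593
326593 —HB6→ 6^(6 + 1) + 6^6 + 1 —bump→ 7^(7 + 1) + 7^7 + 1 = 6588345 —(−1)→ 6588344
6588344 —HB7→ 7^(7 + 1) + 7^7 —bump→ 8^(8 + 1) + 8^8 = 150994944 —(−1)→ 150994943

7^(7 + 1) + 7^7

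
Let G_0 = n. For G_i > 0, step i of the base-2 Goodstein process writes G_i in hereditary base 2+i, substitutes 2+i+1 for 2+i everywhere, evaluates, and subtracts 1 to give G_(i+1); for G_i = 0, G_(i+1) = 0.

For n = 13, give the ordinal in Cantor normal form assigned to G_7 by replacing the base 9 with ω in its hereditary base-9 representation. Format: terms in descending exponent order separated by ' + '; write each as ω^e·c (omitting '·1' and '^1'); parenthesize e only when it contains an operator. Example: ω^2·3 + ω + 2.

ω^(ω + 1) + ω^3·3 + ω^2·3 + ω·2 + 6

13 —HB2→ 2^(2 + 1) + 2^2 + 1 —bump→ 3^(3 + 1) + 3^3 + 1 = 109 —(−1)→ 108
108 —HB3→ 3^(3 + 1) + 3^3 —bump→ 4^(4 + 1) + 4^4 = 1280 —(−1)→ 1279
1279 —HB4→ 4^(4 + 1) + 3·4^3 + 3·4^2 + 3·4 + 3 —bump→ 5^(5 + 1) + 3·5^3 + 3·5^2 + 3·5 + 3 = 16093 —(−1)→ 16092
16092 —HB5→ 5^(5 + 1) + 3·5^3 + 3·5^2 + 3·5 + 2 —bump→ 6^(6 + 1) + 3·6^3 + 3·6^2 + 3·6 + 2 = 280712 —(−1)→ 280711
280711 —HB6→ 6^(6 + 1) + 3·6^3 + 3·6^2 + 3·6 + 1 —bump→ 7^(7 + 1) + 3·7^3 + 3·7^2 + 3·7 + 1 = 5765999 —(−1)→ 5765998
5765998 —HB7→ 7^(7 + 1) + 3·7^3 + 3·7^2 + 3·7 —bump→ 8^(8 + 1) + 3·8^3 + 3·8^2 + 3·8 = 134219480 —(−1)→ 134219479
134219479 —HB8→ 8^(8 + 1) + 3·8^3 + 3·8^2 + 2·8 + 7 —bump→ 9^(9 + 1) + 3·9^3 + 3·9^2 + 2·9 + 7 = 3486786856 —(−1)→ 3486786855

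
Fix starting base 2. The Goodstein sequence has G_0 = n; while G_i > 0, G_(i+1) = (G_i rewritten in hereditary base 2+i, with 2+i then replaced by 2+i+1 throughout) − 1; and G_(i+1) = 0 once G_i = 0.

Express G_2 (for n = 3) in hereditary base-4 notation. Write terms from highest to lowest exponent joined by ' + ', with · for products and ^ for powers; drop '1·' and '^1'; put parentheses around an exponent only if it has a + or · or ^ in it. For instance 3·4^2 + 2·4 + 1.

3

i=0: 3 = 2 + 1 (b=2); 2→3: 3 + 1 = 4; 4−1 = 3
i=1: 3 = 3 (b=3); 3→4: 4 = 4; 4−1 = 3
i=2: 3 = 3 (b=4); 4→5: 3 = 3; 3−1 = 2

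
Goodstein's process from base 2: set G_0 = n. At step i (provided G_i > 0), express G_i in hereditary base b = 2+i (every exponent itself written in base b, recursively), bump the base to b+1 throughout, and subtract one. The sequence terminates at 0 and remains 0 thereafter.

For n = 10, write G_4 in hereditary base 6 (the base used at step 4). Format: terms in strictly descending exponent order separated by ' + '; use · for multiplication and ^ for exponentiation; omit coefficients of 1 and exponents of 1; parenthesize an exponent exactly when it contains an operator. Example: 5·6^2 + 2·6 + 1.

5·6^6 + 5·6^5 + 5·6^4 + 5·6^3 + 5·6^2 + 5·6 + 5

i=0: 10 = 2^(2 + 1) + 2 (b=2); 2→3: 3^(3 + 1) + 3 = 84; 84−1 = 83
i=1: 83 = 3^(3 + 1) + 2 (b=3); 3→4: 4^(4 + 1) + 2 = 1026; 1026−1 = 1025
i=2: 1025 = 4^(4 + 1) + 1 (b=4); 4→5: 5^(5 + 1) + 1 = 15626; 15626−1 = 15625
i=3: 15625 = 5^(5 + 1) (b=5); 5→6: 6^(6 + 1) = 279936; 279936−1 = 279935
i=4: 279935 = 5·6^6 + 5·6^5 + 5·6^4 + 5·6^3 + 5·6^2 + 5·6 + 5 (b=6); 6→7: 5·7^7 + 5·7^5 + 5·7^4 + 5·7^3 + 5·7^2 + 5·7 + 5 = 4215755; 4215755−1 = 4215754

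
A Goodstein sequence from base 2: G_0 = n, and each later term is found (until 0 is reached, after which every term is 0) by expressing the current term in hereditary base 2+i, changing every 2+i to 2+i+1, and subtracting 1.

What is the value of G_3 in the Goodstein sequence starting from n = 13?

G_0 = 13. HB_2(13) = 2^(2 + 1) + 2^2 + 1. Bump = 109. G_1 = 108.
G_1 = 108. HB_3(108) = 3^(3 + 1) + 3^3. Bump = 1280. G_2 = 1279.
G_2 = 1279. HB_4(1279) = 4^(4 + 1) + 3·4^3 + 3·4^2 + 3·4 + 3. Bump = 16093. G_3 = 16092.
G_3 = 16092. HB_5(16092) = 5^(5 + 1) + 3·5^3 + 3·5^2 + 3·5 + 2. Bump = 280712. G_4 = 280711.

16092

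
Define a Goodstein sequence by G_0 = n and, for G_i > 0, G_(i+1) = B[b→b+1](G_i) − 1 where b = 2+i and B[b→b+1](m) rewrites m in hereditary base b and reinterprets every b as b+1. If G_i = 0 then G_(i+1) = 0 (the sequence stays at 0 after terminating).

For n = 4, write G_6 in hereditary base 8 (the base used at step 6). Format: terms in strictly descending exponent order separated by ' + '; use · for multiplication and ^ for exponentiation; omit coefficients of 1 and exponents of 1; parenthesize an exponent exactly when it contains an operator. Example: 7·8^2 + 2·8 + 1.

i=0: 4 = 2^2 (b=2); 2→3: 3^3 = 27; 27−1 = 26
i=1: 26 = 2·3^2 + 2·3 + 2 (b=3); 3→4: 2·4^2 + 2·4 + 2 = 42; 42−1 = 41
i=2: 41 = 2·4^2 + 2·4 + 1 (b=4); 4→5: 2·5^2 + 2·5 + 1 = 61; 61−1 = 60
i=3: 60 = 2·5^2 + 2·5 (b=5); 5→6: 2·6^2 + 2·6 = 84; 84−1 = 83
i=4: 83 = 2·6^2 + 6 + 5 (b=6); 6→7: 2·7^2 + 7 + 5 = 110; 110−1 = 109
i=5: 109 = 2·7^2 + 7 + 4 (b=7); 7→8: 2·8^2 + 8 + 4 = 140; 140−1 = 139
i=6: 139 = 2·8^2 + 8 + 3 (b=8); 8→9: 2·9^2 + 9 + 3 = 174; 174−1 = 173

2·8^2 + 8 + 3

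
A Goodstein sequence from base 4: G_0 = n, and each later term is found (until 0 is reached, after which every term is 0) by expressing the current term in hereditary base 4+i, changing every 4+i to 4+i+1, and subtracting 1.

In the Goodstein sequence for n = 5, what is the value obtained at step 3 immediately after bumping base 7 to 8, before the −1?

4

base 4: 5 = 4 + 1; at 5: 5 + 1 = 6; next = 5
base 5: 5 = 5; at 6: 6 = 6; next = 5
base 6: 5 = 5; at 7: 5 = 5; next = 4
base 7: 4 = 4; at 8: 4 = 4; next = 3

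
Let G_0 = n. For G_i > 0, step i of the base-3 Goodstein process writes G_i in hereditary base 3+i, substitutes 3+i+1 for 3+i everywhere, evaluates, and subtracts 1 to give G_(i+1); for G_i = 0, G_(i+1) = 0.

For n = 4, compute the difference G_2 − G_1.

0

G_0 = 4. HB_3(4) = 3 + 1. Bump = 5. G_1 = 4.
G_1 = 4. HB_4(4) = 4. Bump = 5. G_2 = 4.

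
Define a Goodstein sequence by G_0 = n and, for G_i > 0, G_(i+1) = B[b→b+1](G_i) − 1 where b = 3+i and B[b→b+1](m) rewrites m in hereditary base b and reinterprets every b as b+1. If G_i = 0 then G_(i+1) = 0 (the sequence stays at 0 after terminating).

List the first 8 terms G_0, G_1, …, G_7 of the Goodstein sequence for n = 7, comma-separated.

[0] 7 ≡ 2·3 + 1 (base 3). Lift 4: 9. −1: 8.
[1] 8 ≡ 2·4 (base 4). Lift 5: 10. −1: 9.
[2] 9 ≡ 5 + 4 (base 5). Lift 6: 10. −1: 9.
[3] 9 ≡ 6 + 3 (base 6). Lift 7: 10. −1: 9.
[4] 9 ≡ 7 + 2 (base 7). Lift 8: 10. −1: 9.
[5] 9 ≡ 8 + 1 (base 8). Lift 9: 10. −1: 9.
[6] 9 ≡ 9 (base 9). Lift 10: 10. −1: 9.

7, 8, 9, 9, 9, 9, 9, 9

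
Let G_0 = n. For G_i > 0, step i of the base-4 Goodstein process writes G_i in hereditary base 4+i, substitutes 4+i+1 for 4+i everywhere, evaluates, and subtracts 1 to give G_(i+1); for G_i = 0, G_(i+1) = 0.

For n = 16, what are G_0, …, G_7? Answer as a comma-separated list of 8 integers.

16, 24, 27, 30, 33, 36, 39, 41

base 4: 16 = 4^2; at 5: 5^2 = 25; next = 24
base 5: 24 = 4·5 + 4; at 6: 4·6 + 4 = 28; next = 27
base 6: 27 = 4·6 + 3; at 7: 4·7 + 3 = 31; next = 30
base 7: 30 = 4·7 + 2; at 8: 4·8 + 2 = 34; next = 33
base 8: 33 = 4·8 + 1; at 9: 4·9 + 1 = 37; next = 36
base 9: 36 = 4·9; at 10: 4·10 = 40; next = 39
base 10: 39 = 3·10 + 9; at 11: 3·11 + 9 = 42; next = 41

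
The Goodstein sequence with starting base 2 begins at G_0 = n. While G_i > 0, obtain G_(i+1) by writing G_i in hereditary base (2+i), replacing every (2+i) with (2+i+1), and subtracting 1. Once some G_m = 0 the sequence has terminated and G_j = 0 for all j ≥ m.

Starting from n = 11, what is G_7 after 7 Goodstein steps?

i=0: 11 = 2^(2 + 1) + 2 + 1 (b=2); 2→3: 3^(3 + 1) + 3 + 1 = 85; 85−1 = 84
i=1: 84 = 3^(3 + 1) + 3 (b=3); 3→4: 4^(4 + 1) + 4 = 1028; 1028−1 = 1027
i=2: 1027 = 4^(4 + 1) + 3 (b=4); 4→5: 5^(5 + 1) + 3 = 15628; 15628−1 = 15627
i=3: 15627 = 5^(5 + 1) + 2 (b=5); 5→6: 6^(6 + 1) + 2 = 279938; 279938−1 = 279937
i=4: 279937 = 6^(6 + 1) + 1 (b=6); 6→7: 7^(7 + 1) + 1 = 5764802; 5764802−1 = 5764801
i=5: 5764801 = 7^(7 + 1) (b=7); 7→8: 8^(8 + 1) = 134217728; 134217728−1 = 134217727
i=6: 134217727 = 7·8^8 + 7·8^7 + 7·8^6 + 7·8^5 + 7·8^4 + 7·8^3 + 7·8^2 + 7·8 + 7 (b=8); 8→9: 7·9^9 + 7·9^7 + 7·9^6 + 7·9^5 + 7·9^4 + 7·9^3 + 7·9^2 + 7·9 + 7 = 2749609303; 2749609303−1 = 2749609302
i=7: 2749609302 = 7·9^9 + 7·9^7 + 7·9^6 + 7·9^5 + 7·9^4 + 7·9^3 + 7·9^2 + 7·9 + 6 (b=9); 9→10: 7·10^10 + 7·10^7 + 7·10^6 + 7·10^5 + 7·10^4 + 7·10^3 + 7·10^2 + 7·10 + 6 = 70077777776; 70077777776−1 = 70077777775

2749609302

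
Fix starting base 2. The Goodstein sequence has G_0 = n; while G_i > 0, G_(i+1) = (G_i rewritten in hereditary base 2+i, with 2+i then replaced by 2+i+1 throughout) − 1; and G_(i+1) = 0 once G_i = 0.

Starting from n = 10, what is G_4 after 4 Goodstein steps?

[0] 10 ≡ 2^(2 + 1) + 2 (base 2). Lift 3: 84. −1: 83.
[1] 83 ≡ 3^(3 + 1) + 2 (base 3). Lift 4: 1026. −1: 1025.
[2] 1025 ≡ 4^(4 + 1) + 1 (base 4). Lift 5: 15626. −1: 15625.
[3] 15625 ≡ 5^(5 + 1) (base 5). Lift 6: 279936. −1: 279935.
[4] 279935 ≡ 5·6^6 + 5·6^5 + 5·6^4 + 5·6^3 + 5·6^2 + 5·6 + 5 (base 6). Lift 7: 4215755. −1: 4215754.

279935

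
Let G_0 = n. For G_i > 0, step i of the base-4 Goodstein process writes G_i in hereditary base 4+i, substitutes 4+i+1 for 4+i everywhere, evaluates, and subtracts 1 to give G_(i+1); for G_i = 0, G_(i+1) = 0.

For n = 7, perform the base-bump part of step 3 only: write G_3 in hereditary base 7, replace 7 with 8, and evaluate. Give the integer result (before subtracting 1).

8

step 0: 7 = 4 + 3; sub 5 for 4: 5 + 3; = 8; G_1 = 8−1 = 7
step 1: 7 = 5 + 2; sub 6 for 5: 6 + 2; = 8; G_2 = 8−1 = 7
step 2: 7 = 6 + 1; sub 7 for 6: 7 + 1; = 8; G_3 = 8−1 = 7
step 3: 7 = 7; sub 8 for 7: 8; = 8; G_4 = 8−1 = 7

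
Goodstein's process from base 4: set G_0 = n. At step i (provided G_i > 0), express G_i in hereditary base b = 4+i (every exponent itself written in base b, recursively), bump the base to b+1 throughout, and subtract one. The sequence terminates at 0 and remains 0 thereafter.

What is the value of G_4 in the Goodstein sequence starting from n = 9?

11

step 0: 9 = 2·4 + 1; sub 5 for 4: 2·5 + 1; = 11; G_1 = 11−1 = 10
step 1: 10 = 2·5; sub 6 for 5: 2·6; = 12; G_2 = 12−1 = 11
step 2: 11 = 6 + 5; sub 7 for 6: 7 + 5; = 12; G_3 = 12−1 = 11
step 3: 11 = 7 + 4; sub 8 for 7: 8 + 4; = 12; G_4 = 12−1 = 11
step 4: 11 = 8 + 3; sub 9 for 8: 9 + 3; = 12; G_5 = 12−1 = 11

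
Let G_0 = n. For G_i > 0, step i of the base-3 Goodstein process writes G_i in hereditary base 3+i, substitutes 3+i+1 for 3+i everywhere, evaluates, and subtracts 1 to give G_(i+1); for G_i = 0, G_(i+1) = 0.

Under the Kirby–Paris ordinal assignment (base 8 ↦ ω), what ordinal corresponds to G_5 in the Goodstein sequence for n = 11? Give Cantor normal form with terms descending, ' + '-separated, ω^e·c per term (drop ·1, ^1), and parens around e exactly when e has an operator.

(0) 11|_3 = 3^2 + 2 ↦ 4^2 + 2|_4 = 18 ⇒ 17
(1) 17|_4 = 4^2 + 1 ↦ 5^2 + 1|_5 = 26 ⇒ 25
(2) 25|_5 = 5^2 ↦ 6^2|_6 = 36 ⇒ 35
(3) 35|_6 = 5·6 + 5 ↦ 5·7 + 5|_7 = 40 ⇒ 39
(4) 39|_7 = 5·7 + 4 ↦ 5·8 + 4|_8 = 44 ⇒ 43
(5) 43|_8 = 5·8 + 3 ↦ 5·9 + 3|_9 = 48 ⇒ 47

ω·5 + 3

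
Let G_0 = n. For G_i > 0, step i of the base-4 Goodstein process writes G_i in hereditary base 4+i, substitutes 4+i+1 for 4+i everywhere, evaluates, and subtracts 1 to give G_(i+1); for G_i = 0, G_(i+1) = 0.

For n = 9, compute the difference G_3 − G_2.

0

G_0=9  [base 4] 2·4 + 1  →[4↦5]→  2·5 + 1 = 11  −1 ⇒ G_1=10
G_1=10  [base 5] 2·5  →[5↦6]→  2·6 = 12  −1 ⇒ G_2=11
G_2=11  [base 6] 6 + 5  →[6↦7]→  7 + 5 = 12  −1 ⇒ G_3=11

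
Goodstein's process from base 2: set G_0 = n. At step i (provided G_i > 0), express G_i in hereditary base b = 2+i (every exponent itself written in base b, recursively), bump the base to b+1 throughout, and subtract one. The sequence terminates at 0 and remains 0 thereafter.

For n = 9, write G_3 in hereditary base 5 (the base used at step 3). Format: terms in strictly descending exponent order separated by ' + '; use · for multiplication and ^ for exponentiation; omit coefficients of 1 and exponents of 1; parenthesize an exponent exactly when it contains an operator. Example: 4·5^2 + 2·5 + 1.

3·5^5 + 3·5^3 + 3·5^2 + 3·5 + 2

base 2: 9 = 2^(2 + 1) + 1; at 3: 3^(3 + 1) + 1 = 82; next = 81
base 3: 81 = 3^(3 + 1); at 4: 4^(4 + 1) = 1024; next = 1023
base 4: 1023 = 3·4^4 + 3·4^3 + 3·4^2 + 3·4 + 3; at 5: 3·5^5 + 3·5^3 + 3·5^2 + 3·5 + 3 = 9843; next = 9842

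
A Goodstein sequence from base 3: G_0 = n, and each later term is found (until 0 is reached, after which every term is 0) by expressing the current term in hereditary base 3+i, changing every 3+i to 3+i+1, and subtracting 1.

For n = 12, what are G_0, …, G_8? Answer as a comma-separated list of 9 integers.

(0) 12|_3 = 3^2 + 3 ↦ 4^2 + 4|_4 = 20 ⇒ 19
(1) 19|_4 = 4^2 + 3 ↦ 5^2 + 3|_5 = 28 ⇒ 27
(2) 27|_5 = 5^2 + 2 ↦ 6^2 + 2|_6 = 38 ⇒ 37
(3) 37|_6 = 6^2 + 1 ↦ 7^2 + 1|_7 = 50 ⇒ 49
(4) 49|_7 = 7^2 ↦ 8^2|_8 = 64 ⇒ 63
(5) 63|_8 = 7·8 + 7 ↦ 7·9 + 7|_9 = 70 ⇒ 69
(6) 69|_9 = 7·9 + 6 ↦ 7·10 + 6|_10 = 76 ⇒ 75
(7) 75|_10 = 7·10 + 5 ↦ 7·11 + 5|_11 = 82 ⇒ 81

12, 19, 27, 37, 49, 63, 69, 75, 81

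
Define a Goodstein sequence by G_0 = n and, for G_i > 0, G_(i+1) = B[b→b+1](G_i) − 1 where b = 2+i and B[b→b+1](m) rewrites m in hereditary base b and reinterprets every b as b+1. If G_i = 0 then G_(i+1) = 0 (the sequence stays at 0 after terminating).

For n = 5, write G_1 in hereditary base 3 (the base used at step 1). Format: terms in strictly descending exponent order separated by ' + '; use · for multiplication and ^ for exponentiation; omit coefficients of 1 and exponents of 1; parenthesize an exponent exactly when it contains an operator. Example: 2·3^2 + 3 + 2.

3^3

[0] 5 ≡ 2^2 + 1 (base 2). Lift 3: 28. −1: 27.
[1] 27 ≡ 3^3 (base 3). Lift 4: 256. −1: 255.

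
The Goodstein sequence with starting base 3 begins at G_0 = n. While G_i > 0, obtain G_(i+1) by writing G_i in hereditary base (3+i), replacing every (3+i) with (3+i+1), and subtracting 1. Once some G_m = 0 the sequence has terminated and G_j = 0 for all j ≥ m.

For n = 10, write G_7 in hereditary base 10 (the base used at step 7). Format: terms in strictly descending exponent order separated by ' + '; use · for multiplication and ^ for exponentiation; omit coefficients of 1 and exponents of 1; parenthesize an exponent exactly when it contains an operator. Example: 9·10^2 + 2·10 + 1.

3·10 + 9

G_0 = 10. HB_3(10) = 3^2 + 1. Bump = 17. G_1 = 16.
G_1 = 16. HB_4(16) = 4^2. Bump = 25. G_2 = 24.
G_2 = 24. HB_5(24) = 4·5 + 4. Bump = 28. G_3 = 27.
G_3 = 27. HB_6(27) = 4·6 + 3. Bump = 31. G_4 = 30.
G_4 = 30. HB_7(30) = 4·7 + 2. Bump = 34. G_5 = 33.
G_5 = 33. HB_8(33) = 4·8 + 1. Bump = 37. G_6 = 36.
G_6 = 36. HB_9(36) = 4·9. Bump = 40. G_7 = 39.
G_7 = 39. HB_10(39) = 3·10 + 9. Bump = 42. G_8 = 41.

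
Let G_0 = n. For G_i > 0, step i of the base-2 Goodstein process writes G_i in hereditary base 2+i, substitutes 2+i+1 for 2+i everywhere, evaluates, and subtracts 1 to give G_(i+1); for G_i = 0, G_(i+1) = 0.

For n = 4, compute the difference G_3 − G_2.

G_0 = 4. HB_2(4) = 2^2. Bump = 27. G_1 = 26.
G_1 = 26. HB_3(26) = 2·3^2 + 2·3 + 2. Bump = 42. G_2 = 41.
G_2 = 41. HB_4(41) = 2·4^2 + 2·4 + 1. Bump = 61. G_3 = 60.

19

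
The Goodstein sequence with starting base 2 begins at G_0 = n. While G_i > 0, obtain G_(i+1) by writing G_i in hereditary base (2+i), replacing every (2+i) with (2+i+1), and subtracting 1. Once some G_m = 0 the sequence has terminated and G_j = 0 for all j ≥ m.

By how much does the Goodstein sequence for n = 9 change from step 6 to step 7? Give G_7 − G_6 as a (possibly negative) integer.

G_0=9  [base 2] 2^(2 + 1) + 1  →[2↦3]→  3^(3 + 1) + 1 = 82  −1 ⇒ G_1=81
G_1=81  [base 3] 3^(3 + 1)  →[3↦4]→  4^(4 + 1) = 1024  −1 ⇒ G_2=1023
G_2=1023  [base 4] 3·4^4 + 3·4^3 + 3·4^2 + 3·4 + 3  →[4↦5]→  3·5^5 + 3·5^3 + 3·5^2 + 3·5 + 3 = 9843  −1 ⇒ G_3=9842
G_3=9842  [base 5] 3·5^5 + 3·5^3 + 3·5^2 + 3·5 + 2  →[5↦6]→  3·6^6 + 3·6^3 + 3·6^2 + 3·6 + 2 = 140744  −1 ⇒ G_4=140743
G_4=140743  [base 6] 3·6^6 + 3·6^3 + 3·6^2 + 3·6 + 1  →[6↦7]→  3·7^7 + 3·7^3 + 3·7^2 + 3·7 + 1 = 2471827  −1 ⇒ G_5=2471826
G_5=2471826  [base 7] 3·7^7 + 3·7^3 + 3·7^2 + 3·7  →[7↦8]→  3·8^8 + 3·8^3 + 3·8^2 + 3·8 = 50333400  −1 ⇒ G_6=50333399
G_6=50333399  [base 8] 3·8^8 + 3·8^3 + 3·8^2 + 2·8 + 7  →[8↦9]→  3·9^9 + 3·9^3 + 3·9^2 + 2·9 + 7 = 1162263922  −1 ⇒ G_7=1162263921

1111930522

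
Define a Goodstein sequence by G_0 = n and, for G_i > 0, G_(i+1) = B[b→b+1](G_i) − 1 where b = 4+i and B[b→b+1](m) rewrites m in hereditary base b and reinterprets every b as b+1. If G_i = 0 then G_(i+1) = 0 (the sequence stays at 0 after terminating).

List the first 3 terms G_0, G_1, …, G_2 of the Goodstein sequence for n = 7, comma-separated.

7, 7, 7

[0] 7 ≡ 4 + 3 (base 4). Lift 5: 8. −1: 7.
[1] 7 ≡ 5 + 2 (base 5). Lift 6: 8. −1: 7.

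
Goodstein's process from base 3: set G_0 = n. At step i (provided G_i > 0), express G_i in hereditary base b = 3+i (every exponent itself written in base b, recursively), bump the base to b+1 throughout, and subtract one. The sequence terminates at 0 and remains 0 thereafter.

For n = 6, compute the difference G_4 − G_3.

0

base 3: 6 = 2·3; at 4: 2·4 = 8; next = 7
base 4: 7 = 4 + 3; at 5: 5 + 3 = 8; next = 7
base 5: 7 = 5 + 2; at 6: 6 + 2 = 8; next = 7
base 6: 7 = 6 + 1; at 7: 7 + 1 = 8; next = 7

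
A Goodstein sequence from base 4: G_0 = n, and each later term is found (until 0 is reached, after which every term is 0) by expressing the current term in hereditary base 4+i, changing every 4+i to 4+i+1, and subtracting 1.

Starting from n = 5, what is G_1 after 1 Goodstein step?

5

5 —HB4→ 4 + 1 —bump→ 5 + 1 = 6 —(−1)→ 5
5 —HB5→ 5 —bump→ 6 = 6 —(−1)→ 5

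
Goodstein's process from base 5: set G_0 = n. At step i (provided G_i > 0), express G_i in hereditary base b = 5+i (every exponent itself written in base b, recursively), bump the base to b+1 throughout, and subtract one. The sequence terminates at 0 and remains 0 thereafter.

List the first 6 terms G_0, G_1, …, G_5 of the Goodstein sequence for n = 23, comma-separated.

G_0 = 23. HB_5(23) = 4·5 + 3. Bump = 27. G_1 = 26.
G_1 = 26. HB_6(26) = 4·6 + 2. Bump = 30. G_2 = 29.
G_2 = 29. HB_7(29) = 4·7 + 1. Bump = 33. G_3 = 32.
G_3 = 32. HB_8(32) = 4·8. Bump = 36. G_4 = 35.
G_4 = 35. HB_9(35) = 3·9 + 8. Bump = 38. G_5 = 37.

23, 26, 29, 32, 35, 37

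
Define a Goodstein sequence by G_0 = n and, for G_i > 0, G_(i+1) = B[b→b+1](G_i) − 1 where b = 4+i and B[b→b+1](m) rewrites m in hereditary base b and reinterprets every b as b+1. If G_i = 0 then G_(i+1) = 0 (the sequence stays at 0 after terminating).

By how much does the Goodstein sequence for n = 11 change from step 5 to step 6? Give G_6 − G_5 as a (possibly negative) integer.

G_0=11  [base 4] 2·4 + 3  →[4↦5]→  2·5 + 3 = 13  −1 ⇒ G_1=12
G_1=12  [base 5] 2·5 + 2  →[5↦6]→  2·6 + 2 = 14  −1 ⇒ G_2=13
G_2=13  [base 6] 2·6 + 1  →[6↦7]→  2·7 + 1 = 15  −1 ⇒ G_3=14
G_3=14  [base 7] 2·7  →[7↦8]→  2·8 = 16  −1 ⇒ G_4=15
G_4=15  [base 8] 8 + 7  →[8↦9]→  9 + 7 = 16  −1 ⇒ G_5=15
G_5=15  [base 9] 9 + 6  →[9↦10]→  10 + 6 = 16  −1 ⇒ G_6=15

0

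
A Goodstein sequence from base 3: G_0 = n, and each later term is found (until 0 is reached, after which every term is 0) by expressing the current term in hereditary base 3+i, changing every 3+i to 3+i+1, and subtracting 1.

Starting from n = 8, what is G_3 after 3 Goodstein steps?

11

step 0: 8 = 2·3 + 2; sub 4 for 3: 2·4 + 2; = 10; G_1 = 10−1 = 9
step 1: 9 = 2·4 + 1; sub 5 for 4: 2·5 + 1; = 11; G_2 = 11−1 = 10
step 2: 10 = 2·5; sub 6 for 5: 2·6; = 12; G_3 = 12−1 = 11
step 3: 11 = 6 + 5; sub 7 for 6: 7 + 5; = 12; G_4 = 12−1 = 11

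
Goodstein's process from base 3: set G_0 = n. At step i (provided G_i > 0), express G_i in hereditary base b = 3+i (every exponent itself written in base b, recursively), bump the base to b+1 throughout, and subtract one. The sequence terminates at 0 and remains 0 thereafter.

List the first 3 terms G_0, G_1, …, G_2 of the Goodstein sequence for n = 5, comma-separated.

base 3: 5 = 3 + 2; at 4: 4 + 2 = 6; next = 5
base 4: 5 = 4 + 1; at 5: 5 + 1 = 6; next = 5

5, 5, 5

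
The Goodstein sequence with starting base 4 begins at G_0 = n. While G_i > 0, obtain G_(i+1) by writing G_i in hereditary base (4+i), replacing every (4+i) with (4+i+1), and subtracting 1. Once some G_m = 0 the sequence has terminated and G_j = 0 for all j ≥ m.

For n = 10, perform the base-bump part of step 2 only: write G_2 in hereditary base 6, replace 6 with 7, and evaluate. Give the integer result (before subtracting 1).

14

[0] 10 ≡ 2·4 + 2 (base 4). Lift 5: 12. −1: 11.
[1] 11 ≡ 2·5 + 1 (base 5). Lift 6: 13. −1: 12.
[2] 12 ≡ 2·6 (base 6). Lift 7: 14. −1: 13.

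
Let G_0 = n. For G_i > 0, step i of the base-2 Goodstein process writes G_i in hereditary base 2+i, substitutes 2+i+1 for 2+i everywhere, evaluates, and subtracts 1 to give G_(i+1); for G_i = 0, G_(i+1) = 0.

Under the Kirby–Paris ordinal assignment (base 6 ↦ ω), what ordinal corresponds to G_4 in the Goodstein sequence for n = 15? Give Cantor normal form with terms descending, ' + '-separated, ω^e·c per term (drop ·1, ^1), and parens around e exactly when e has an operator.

(0) 15|_2 = 2^(2 + 1) + 2^2 + 2 + 1 ↦ 3^(3 + 1) + 3^3 + 3 + 1|_3 = 112 ⇒ 111
(1) 111|_3 = 3^(3 + 1) + 3^3 + 3 ↦ 4^(4 + 1) + 4^4 + 4|_4 = 1284 ⇒ 1283
(2) 1283|_4 = 4^(4 + 1) + 4^4 + 3 ↦ 5^(5 + 1) + 5^5 + 3|_5 = 18753 ⇒ 18752
(3) 18752|_5 = 5^(5 + 1) + 5^5 + 2 ↦ 6^(6 + 1) + 6^6 + 2|_6 = 326594 ⇒ 326593

ω^(ω + 1) + ω^ω + 1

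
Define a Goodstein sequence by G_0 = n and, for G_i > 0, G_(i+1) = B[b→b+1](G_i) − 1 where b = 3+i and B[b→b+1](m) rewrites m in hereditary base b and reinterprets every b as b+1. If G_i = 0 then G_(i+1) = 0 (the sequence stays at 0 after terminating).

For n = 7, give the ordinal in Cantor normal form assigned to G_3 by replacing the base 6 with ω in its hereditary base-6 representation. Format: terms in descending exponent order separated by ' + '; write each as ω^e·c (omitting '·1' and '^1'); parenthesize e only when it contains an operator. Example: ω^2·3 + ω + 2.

[0] 7 ≡ 2·3 + 1 (base 3). Lift 4: 9. −1: 8.
[1] 8 ≡ 2·4 (base 4). Lift 5: 10. −1: 9.
[2] 9 ≡ 5 + 4 (base 5). Lift 6: 10. −1: 9.

ω + 3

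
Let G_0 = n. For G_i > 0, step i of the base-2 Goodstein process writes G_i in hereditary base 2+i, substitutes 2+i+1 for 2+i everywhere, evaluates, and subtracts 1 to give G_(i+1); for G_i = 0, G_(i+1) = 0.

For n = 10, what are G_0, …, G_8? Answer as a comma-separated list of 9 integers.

10 —HB2→ 2^(2 + 1) + 2 —bump→ 3^(3 + 1) + 3 = 84 —(−1)→ 83
83 —HB3→ 3^(3 + 1) + 2 —bump→ 4^(4 + 1) + 2 = 1026 —(−1)→ 1025
1025 —HB4→ 4^(4 + 1) + 1 —bump→ 5^(5 + 1) + 1 = 15626 —(−1)→ 15625
15625 —HB5→ 5^(5 + 1) —bump→ 6^(6 + 1) = 279936 —(−1)→ 279935
279935 —HB6→ 5·6^6 + 5·6^5 + 5·6^4 + 5·6^3 + 5·6^2 + 5·6 + 5 —bump→ 5·7^7 + 5·7^5 + 5·7^4 + 5·7^3 + 5·7^2 + 5·7 + 5 = 4215755 —(−1)→ 4215754
4215754 —HB7→ 5·7^7 + 5·7^5 + 5·7^4 + 5·7^3 + 5·7^2 + 5·7 + 4 —bump→ 5·8^8 + 5·8^5 + 5·8^4 + 5·8^3 + 5·8^2 + 5·8 + 4 = 84073324 —(−1)→ 84073323
84073323 —HB8→ 5·8^8 + 5·8^5 + 5·8^4 + 5·8^3 + 5·8^2 + 5·8 + 3 —bump→ 5·9^9 + 5·9^5 + 5·9^4 + 5·9^3 + 5·9^2 + 5·9 + 3 = 1937434593 —(−1)→ 1937434592
1937434592 —HB9→ 5·9^9 + 5·9^5 + 5·9^4 + 5·9^3 + 5·9^2 + 5·9 + 2 —bump→ 5·10^10 + 5·10^5 + 5·10^4 + 5·10^3 + 5·10^2 + 5·10 + 2 = 50000555552 —(−1)→ 50000555551

10, 83, 1025, 15625, 279935, 4215754, 84073323, 1937434592, 50000555551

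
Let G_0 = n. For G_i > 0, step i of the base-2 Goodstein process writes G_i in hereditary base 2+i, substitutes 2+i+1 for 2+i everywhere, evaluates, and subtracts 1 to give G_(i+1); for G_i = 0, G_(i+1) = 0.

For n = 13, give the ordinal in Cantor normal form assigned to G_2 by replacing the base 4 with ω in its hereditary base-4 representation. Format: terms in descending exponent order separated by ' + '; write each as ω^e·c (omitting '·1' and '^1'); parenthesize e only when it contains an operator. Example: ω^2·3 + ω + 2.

ω^(ω + 1) + ω^3·3 + ω^2·3 + ω·3 + 3

G_0=13  [base 2] 2^(2 + 1) + 2^2 + 1  →[2↦3]→  3^(3 + 1) + 3^3 + 1 = 109  −1 ⇒ G_1=108
G_1=108  [base 3] 3^(3 + 1) + 3^3  →[3↦4]→  4^(4 + 1) + 4^4 = 1280  −1 ⇒ G_2=1279
G_2=1279  [base 4] 4^(4 + 1) + 3·4^3 + 3·4^2 + 3·4 + 3  →[4↦5]→  5^(5 + 1) + 3·5^3 + 3·5^2 + 3·5 + 3 = 16093  −1 ⇒ G_3=16092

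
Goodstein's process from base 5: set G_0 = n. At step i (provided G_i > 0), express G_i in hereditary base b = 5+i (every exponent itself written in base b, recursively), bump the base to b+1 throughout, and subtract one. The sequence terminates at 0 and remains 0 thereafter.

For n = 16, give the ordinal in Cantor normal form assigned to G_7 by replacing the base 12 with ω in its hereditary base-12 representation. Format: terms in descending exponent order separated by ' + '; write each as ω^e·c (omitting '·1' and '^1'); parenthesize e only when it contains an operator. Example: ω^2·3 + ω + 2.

ω·2 + 1

base 5: 16 = 3·5 + 1; at 6: 3·6 + 1 = 19; next = 18
base 6: 18 = 3·6; at 7: 3·7 = 21; next = 20
base 7: 20 = 2·7 + 6; at 8: 2·8 + 6 = 22; next = 21
base 8: 21 = 2·8 + 5; at 9: 2·9 + 5 = 23; next = 22
base 9: 22 = 2·9 + 4; at 10: 2·10 + 4 = 24; next = 23
base 10: 23 = 2·10 + 3; at 11: 2·11 + 3 = 25; next = 24
base 11: 24 = 2·11 + 2; at 12: 2·12 + 2 = 26; next = 25
base 12: 25 = 2·12 + 1; at 13: 2·13 + 1 = 27; next = 26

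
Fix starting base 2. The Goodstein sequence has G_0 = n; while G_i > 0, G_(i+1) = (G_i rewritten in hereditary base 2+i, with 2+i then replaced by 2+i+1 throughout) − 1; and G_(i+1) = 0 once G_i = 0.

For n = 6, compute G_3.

3125

G_0 = 6. HB_2(6) = 2^2 + 2. Bump = 30. G_1 = 29.
G_1 = 29. HB_3(29) = 3^3 + 2. Bump = 258. G_2 = 257.
G_2 = 257. HB_4(257) = 4^4 + 1. Bump = 3126. G_3 = 3125.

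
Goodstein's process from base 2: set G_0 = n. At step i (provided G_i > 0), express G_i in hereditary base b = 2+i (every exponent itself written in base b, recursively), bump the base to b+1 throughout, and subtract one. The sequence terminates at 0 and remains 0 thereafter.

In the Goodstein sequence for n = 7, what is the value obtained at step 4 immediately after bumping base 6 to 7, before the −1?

823544

i=0: 7 = 2^2 + 2 + 1 (b=2); 2→3: 3^3 + 3 + 1 = 31; 31−1 = 30
i=1: 30 = 3^3 + 3 (b=3); 3→4: 4^4 + 4 = 260; 260−1 = 259
i=2: 259 = 4^4 + 3 (b=4); 4→5: 5^5 + 3 = 3128; 3128−1 = 3127
i=3: 3127 = 5^5 + 2 (b=5); 5→6: 6^6 + 2 = 46658; 46658−1 = 46657
i=4: 46657 = 6^6 + 1 (b=6); 6→7: 7^7 + 1 = 823544; 823544−1 = 823543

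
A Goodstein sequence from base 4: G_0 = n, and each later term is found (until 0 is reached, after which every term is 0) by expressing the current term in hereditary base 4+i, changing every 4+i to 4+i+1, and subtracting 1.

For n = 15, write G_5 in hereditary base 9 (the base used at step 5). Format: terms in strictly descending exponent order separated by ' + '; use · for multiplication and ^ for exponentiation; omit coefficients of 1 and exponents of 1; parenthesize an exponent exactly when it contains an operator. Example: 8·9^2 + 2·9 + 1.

2·9 + 6

[0] 15 ≡ 3·4 + 3 (base 4). Lift 5: 18. −1: 17.
[1] 17 ≡ 3·5 + 2 (base 5). Lift 6: 20. −1: 19.
[2] 19 ≡ 3·6 + 1 (base 6). Lift 7: 22. −1: 21.
[3] 21 ≡ 3·7 (base 7). Lift 8: 24. −1: 23.
[4] 23 ≡ 2·8 + 7 (base 8). Lift 9: 25. −1: 24.
[5] 24 ≡ 2·9 + 6 (base 9). Lift 10: 26. −1: 25.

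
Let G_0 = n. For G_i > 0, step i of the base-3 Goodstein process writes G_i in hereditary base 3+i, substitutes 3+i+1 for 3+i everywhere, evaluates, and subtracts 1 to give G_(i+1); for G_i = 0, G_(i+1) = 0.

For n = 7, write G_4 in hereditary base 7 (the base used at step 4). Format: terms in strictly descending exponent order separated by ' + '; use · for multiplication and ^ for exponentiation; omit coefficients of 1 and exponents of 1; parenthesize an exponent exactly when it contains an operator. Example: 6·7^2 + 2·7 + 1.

7 + 2

base 3: 7 = 2·3 + 1; at 4: 2·4 + 1 = 9; next = 8
base 4: 8 = 2·4; at 5: 2·5 = 10; next = 9
base 5: 9 = 5 + 4; at 6: 6 + 4 = 10; next = 9
base 6: 9 = 6 + 3; at 7: 7 + 3 = 10; next = 9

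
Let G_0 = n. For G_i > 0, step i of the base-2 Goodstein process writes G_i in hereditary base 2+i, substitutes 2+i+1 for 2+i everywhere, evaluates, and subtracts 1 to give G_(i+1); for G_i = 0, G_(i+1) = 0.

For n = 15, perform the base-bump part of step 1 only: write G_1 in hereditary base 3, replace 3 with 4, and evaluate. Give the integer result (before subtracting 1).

G_0 = 15. HB_2(15) = 2^(2 + 1) + 2^2 + 2 + 1. Bump = 112. G_1 = 111.
G_1 = 111. HB_3(111) = 3^(3 + 1) + 3^3 + 3. Bump = 1284. G_2 = 1283.

1284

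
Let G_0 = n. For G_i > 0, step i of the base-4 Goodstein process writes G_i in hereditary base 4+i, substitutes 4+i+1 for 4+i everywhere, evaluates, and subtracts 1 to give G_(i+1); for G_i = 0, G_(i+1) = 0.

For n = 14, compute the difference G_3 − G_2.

14 —HB4→ 3·4 + 2 —bump→ 3·5 + 2 = 17 —(−1)→ 16
16 —HB5→ 3·5 + 1 —bump→ 3·6 + 1 = 19 —(−1)→ 18
18 —HB6→ 3·6 —bump→ 3·7 = 21 —(−1)→ 20

2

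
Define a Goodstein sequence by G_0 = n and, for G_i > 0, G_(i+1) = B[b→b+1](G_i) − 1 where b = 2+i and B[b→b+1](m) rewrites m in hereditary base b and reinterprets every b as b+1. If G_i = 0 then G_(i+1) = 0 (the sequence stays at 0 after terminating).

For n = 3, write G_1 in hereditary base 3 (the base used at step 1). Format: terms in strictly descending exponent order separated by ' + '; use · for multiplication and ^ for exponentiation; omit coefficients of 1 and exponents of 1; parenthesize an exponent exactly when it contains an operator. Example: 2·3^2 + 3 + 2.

3

G_0=3  [base 2] 2 + 1  →[2↦3]→  3 + 1 = 4  −1 ⇒ G_1=3
G_1=3  [base 3] 3  →[3↦4]→  4 = 4  −1 ⇒ G_2=3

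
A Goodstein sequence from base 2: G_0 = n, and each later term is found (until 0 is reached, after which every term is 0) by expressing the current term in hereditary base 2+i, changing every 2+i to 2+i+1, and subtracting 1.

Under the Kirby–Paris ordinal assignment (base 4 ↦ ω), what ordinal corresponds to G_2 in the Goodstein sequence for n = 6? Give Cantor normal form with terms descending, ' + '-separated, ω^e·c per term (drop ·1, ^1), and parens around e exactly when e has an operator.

ω^ω + 1

G_0=6  [base 2] 2^2 + 2  →[2↦3]→  3^3 + 3 = 30  −1 ⇒ G_1=29
G_1=29  [base 3] 3^3 + 2  →[3↦4]→  4^4 + 2 = 258  −1 ⇒ G_2=257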